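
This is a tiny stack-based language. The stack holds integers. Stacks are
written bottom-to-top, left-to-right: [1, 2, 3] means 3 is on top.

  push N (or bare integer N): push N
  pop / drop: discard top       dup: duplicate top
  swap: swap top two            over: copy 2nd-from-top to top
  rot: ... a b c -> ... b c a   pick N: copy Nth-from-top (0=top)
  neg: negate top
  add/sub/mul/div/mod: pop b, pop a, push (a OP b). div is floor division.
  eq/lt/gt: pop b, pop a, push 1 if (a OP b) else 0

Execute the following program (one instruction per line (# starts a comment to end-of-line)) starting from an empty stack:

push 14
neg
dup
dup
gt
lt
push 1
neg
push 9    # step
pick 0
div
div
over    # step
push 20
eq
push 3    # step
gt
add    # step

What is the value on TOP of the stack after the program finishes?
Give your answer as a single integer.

Answer: -1

Derivation:
After 'push 14': [14]
After 'neg': [-14]
After 'dup': [-14, -14]
After 'dup': [-14, -14, -14]
After 'gt': [-14, 0]
After 'lt': [1]
After 'push 1': [1, 1]
After 'neg': [1, -1]
After 'push 9': [1, -1, 9]
After 'pick 0': [1, -1, 9, 9]
After 'div': [1, -1, 1]
After 'div': [1, -1]
After 'over': [1, -1, 1]
After 'push 20': [1, -1, 1, 20]
After 'eq': [1, -1, 0]
After 'push 3': [1, -1, 0, 3]
After 'gt': [1, -1, 0]
After 'add': [1, -1]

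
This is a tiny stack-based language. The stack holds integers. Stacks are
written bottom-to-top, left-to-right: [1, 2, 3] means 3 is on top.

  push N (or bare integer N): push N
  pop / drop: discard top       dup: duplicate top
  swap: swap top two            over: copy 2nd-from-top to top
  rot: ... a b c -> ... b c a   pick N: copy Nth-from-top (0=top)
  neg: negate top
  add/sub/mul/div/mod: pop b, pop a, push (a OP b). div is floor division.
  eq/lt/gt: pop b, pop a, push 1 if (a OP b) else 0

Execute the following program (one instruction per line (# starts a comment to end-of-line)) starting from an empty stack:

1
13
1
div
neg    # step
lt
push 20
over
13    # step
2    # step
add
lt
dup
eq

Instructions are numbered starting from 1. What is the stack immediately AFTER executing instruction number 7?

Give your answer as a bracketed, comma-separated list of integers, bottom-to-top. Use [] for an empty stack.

Step 1 ('1'): [1]
Step 2 ('13'): [1, 13]
Step 3 ('1'): [1, 13, 1]
Step 4 ('div'): [1, 13]
Step 5 ('neg'): [1, -13]
Step 6 ('lt'): [0]
Step 7 ('push 20'): [0, 20]

Answer: [0, 20]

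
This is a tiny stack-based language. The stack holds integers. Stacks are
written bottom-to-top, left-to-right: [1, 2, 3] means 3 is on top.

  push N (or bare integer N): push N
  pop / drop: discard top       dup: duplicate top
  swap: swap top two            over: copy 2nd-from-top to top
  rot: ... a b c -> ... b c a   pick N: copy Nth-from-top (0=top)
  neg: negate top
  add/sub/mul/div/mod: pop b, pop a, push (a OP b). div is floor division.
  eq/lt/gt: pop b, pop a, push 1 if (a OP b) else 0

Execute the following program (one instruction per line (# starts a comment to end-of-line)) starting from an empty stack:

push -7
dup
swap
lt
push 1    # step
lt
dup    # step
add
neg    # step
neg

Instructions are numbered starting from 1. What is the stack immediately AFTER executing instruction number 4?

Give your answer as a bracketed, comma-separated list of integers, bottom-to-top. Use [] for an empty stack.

Answer: [0]

Derivation:
Step 1 ('push -7'): [-7]
Step 2 ('dup'): [-7, -7]
Step 3 ('swap'): [-7, -7]
Step 4 ('lt'): [0]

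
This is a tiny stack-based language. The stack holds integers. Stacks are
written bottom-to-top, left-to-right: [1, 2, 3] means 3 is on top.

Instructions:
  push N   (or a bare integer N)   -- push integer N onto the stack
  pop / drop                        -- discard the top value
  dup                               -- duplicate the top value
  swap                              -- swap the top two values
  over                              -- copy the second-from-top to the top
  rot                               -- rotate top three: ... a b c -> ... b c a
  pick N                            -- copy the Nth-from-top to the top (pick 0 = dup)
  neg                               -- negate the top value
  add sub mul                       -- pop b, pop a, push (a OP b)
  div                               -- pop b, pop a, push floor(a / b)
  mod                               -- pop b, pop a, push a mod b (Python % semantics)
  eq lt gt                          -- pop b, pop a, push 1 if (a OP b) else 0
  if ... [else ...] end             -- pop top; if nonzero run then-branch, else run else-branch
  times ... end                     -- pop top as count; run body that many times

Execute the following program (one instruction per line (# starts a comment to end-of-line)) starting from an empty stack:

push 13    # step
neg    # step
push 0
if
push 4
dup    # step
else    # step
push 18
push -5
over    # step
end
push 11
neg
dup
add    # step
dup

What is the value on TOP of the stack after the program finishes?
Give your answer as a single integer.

Answer: -22

Derivation:
After 'push 13': [13]
After 'neg': [-13]
After 'push 0': [-13, 0]
After 'if': [-13]
After 'push 18': [-13, 18]
After 'push -5': [-13, 18, -5]
After 'over': [-13, 18, -5, 18]
After 'push 11': [-13, 18, -5, 18, 11]
After 'neg': [-13, 18, -5, 18, -11]
After 'dup': [-13, 18, -5, 18, -11, -11]
After 'add': [-13, 18, -5, 18, -22]
After 'dup': [-13, 18, -5, 18, -22, -22]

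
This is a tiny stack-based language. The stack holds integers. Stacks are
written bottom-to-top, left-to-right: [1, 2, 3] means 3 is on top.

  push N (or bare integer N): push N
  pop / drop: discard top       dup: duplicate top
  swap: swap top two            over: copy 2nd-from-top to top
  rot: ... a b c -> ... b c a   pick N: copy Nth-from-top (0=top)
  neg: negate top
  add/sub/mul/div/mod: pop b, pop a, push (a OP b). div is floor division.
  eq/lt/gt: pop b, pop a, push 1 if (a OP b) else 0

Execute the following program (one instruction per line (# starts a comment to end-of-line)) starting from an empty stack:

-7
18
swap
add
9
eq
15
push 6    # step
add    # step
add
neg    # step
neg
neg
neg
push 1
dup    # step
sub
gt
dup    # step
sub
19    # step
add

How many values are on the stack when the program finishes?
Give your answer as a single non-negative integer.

Answer: 1

Derivation:
After 'push -7': stack = [-7] (depth 1)
After 'push 18': stack = [-7, 18] (depth 2)
After 'swap': stack = [18, -7] (depth 2)
After 'add': stack = [11] (depth 1)
After 'push 9': stack = [11, 9] (depth 2)
After 'eq': stack = [0] (depth 1)
After 'push 15': stack = [0, 15] (depth 2)
After 'push 6': stack = [0, 15, 6] (depth 3)
After 'add': stack = [0, 21] (depth 2)
After 'add': stack = [21] (depth 1)
  ...
After 'neg': stack = [-21] (depth 1)
After 'neg': stack = [21] (depth 1)
After 'push 1': stack = [21, 1] (depth 2)
After 'dup': stack = [21, 1, 1] (depth 3)
After 'sub': stack = [21, 0] (depth 2)
After 'gt': stack = [1] (depth 1)
After 'dup': stack = [1, 1] (depth 2)
After 'sub': stack = [0] (depth 1)
After 'push 19': stack = [0, 19] (depth 2)
After 'add': stack = [19] (depth 1)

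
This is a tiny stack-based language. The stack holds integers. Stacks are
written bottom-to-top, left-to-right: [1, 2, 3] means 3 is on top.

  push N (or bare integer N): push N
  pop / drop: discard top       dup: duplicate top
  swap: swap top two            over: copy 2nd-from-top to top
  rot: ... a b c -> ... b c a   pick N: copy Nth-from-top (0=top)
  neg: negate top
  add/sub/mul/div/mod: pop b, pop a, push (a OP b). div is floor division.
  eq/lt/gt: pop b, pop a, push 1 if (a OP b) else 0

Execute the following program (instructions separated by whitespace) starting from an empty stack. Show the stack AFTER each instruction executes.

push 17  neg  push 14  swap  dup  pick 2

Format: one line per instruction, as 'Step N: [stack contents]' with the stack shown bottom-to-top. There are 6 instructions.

Step 1: [17]
Step 2: [-17]
Step 3: [-17, 14]
Step 4: [14, -17]
Step 5: [14, -17, -17]
Step 6: [14, -17, -17, 14]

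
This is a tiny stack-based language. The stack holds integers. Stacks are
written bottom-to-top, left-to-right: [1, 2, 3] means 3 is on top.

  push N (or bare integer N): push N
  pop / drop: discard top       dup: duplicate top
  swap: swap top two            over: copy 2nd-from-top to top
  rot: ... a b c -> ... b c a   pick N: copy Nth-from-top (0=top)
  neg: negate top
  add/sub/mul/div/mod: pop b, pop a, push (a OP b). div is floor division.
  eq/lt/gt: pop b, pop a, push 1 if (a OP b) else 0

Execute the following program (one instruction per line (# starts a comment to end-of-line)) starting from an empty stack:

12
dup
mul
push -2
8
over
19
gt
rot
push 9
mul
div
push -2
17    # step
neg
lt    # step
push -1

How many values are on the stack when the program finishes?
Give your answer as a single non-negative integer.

Answer: 5

Derivation:
After 'push 12': stack = [12] (depth 1)
After 'dup': stack = [12, 12] (depth 2)
After 'mul': stack = [144] (depth 1)
After 'push -2': stack = [144, -2] (depth 2)
After 'push 8': stack = [144, -2, 8] (depth 3)
After 'over': stack = [144, -2, 8, -2] (depth 4)
After 'push 19': stack = [144, -2, 8, -2, 19] (depth 5)
After 'gt': stack = [144, -2, 8, 0] (depth 4)
After 'rot': stack = [144, 8, 0, -2] (depth 4)
After 'push 9': stack = [144, 8, 0, -2, 9] (depth 5)
After 'mul': stack = [144, 8, 0, -18] (depth 4)
After 'div': stack = [144, 8, 0] (depth 3)
After 'push -2': stack = [144, 8, 0, -2] (depth 4)
After 'push 17': stack = [144, 8, 0, -2, 17] (depth 5)
After 'neg': stack = [144, 8, 0, -2, -17] (depth 5)
After 'lt': stack = [144, 8, 0, 0] (depth 4)
After 'push -1': stack = [144, 8, 0, 0, -1] (depth 5)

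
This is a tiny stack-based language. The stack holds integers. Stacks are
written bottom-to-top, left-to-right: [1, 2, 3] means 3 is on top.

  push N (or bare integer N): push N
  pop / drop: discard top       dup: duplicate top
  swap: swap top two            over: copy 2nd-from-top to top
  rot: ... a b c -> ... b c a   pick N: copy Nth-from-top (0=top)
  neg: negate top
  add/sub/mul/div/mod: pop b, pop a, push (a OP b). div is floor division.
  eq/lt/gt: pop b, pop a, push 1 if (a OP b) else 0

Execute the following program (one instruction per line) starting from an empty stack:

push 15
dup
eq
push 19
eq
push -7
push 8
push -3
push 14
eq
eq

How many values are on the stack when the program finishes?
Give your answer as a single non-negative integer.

Answer: 3

Derivation:
After 'push 15': stack = [15] (depth 1)
After 'dup': stack = [15, 15] (depth 2)
After 'eq': stack = [1] (depth 1)
After 'push 19': stack = [1, 19] (depth 2)
After 'eq': stack = [0] (depth 1)
After 'push -7': stack = [0, -7] (depth 2)
After 'push 8': stack = [0, -7, 8] (depth 3)
After 'push -3': stack = [0, -7, 8, -3] (depth 4)
After 'push 14': stack = [0, -7, 8, -3, 14] (depth 5)
After 'eq': stack = [0, -7, 8, 0] (depth 4)
After 'eq': stack = [0, -7, 0] (depth 3)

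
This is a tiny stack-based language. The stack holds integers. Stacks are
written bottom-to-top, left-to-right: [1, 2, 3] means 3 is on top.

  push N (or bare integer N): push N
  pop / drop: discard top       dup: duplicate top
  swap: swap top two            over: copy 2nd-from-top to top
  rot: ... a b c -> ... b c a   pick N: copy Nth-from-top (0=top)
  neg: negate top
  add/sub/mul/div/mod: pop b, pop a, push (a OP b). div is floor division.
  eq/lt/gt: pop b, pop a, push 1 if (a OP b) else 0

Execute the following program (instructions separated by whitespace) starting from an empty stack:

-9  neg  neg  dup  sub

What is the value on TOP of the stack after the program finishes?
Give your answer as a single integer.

After 'push -9': [-9]
After 'neg': [9]
After 'neg': [-9]
After 'dup': [-9, -9]
After 'sub': [0]

Answer: 0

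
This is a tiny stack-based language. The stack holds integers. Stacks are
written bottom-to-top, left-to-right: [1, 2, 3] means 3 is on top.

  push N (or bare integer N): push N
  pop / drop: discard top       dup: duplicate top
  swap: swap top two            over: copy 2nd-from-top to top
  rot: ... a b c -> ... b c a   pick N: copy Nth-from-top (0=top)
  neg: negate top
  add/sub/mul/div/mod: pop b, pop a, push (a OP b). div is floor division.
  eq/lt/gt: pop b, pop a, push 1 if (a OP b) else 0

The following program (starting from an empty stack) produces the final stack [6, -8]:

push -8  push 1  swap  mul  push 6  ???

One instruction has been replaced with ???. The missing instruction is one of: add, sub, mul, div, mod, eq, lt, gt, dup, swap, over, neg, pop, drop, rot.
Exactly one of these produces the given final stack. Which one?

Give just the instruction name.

Answer: swap

Derivation:
Stack before ???: [-8, 6]
Stack after ???:  [6, -8]
The instruction that transforms [-8, 6] -> [6, -8] is: swap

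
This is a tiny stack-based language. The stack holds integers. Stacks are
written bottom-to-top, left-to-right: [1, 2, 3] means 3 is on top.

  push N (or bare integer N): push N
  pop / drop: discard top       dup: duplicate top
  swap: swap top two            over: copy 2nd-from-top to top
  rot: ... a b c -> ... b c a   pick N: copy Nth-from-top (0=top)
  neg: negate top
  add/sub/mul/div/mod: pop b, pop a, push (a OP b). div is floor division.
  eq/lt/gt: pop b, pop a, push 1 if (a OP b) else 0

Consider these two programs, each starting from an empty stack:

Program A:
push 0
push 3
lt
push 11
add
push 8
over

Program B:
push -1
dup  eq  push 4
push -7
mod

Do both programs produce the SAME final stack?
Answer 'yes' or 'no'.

Answer: no

Derivation:
Program A trace:
  After 'push 0': [0]
  After 'push 3': [0, 3]
  After 'lt': [1]
  After 'push 11': [1, 11]
  After 'add': [12]
  After 'push 8': [12, 8]
  After 'over': [12, 8, 12]
Program A final stack: [12, 8, 12]

Program B trace:
  After 'push -1': [-1]
  After 'dup': [-1, -1]
  After 'eq': [1]
  After 'push 4': [1, 4]
  After 'push -7': [1, 4, -7]
  After 'mod': [1, -3]
Program B final stack: [1, -3]
Same: no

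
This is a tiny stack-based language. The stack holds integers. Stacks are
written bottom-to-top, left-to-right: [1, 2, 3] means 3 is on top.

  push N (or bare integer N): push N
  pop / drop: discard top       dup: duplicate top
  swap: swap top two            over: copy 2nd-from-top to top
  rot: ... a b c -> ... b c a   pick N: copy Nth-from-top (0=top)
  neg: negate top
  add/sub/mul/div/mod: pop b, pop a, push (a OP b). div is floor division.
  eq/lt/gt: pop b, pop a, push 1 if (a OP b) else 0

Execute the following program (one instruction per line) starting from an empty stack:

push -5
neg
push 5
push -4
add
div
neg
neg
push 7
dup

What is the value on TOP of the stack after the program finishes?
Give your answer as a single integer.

Answer: 7

Derivation:
After 'push -5': [-5]
After 'neg': [5]
After 'push 5': [5, 5]
After 'push -4': [5, 5, -4]
After 'add': [5, 1]
After 'div': [5]
After 'neg': [-5]
After 'neg': [5]
After 'push 7': [5, 7]
After 'dup': [5, 7, 7]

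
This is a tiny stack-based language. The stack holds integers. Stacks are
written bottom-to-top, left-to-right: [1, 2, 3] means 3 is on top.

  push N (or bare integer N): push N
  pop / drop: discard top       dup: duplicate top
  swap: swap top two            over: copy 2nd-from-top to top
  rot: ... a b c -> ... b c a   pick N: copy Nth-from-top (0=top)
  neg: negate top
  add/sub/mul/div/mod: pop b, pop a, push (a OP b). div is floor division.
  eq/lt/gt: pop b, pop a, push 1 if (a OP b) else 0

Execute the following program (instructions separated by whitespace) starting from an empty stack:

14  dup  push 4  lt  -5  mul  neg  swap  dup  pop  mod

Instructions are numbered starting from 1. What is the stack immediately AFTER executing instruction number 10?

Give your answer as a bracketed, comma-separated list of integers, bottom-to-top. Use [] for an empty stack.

Step 1 ('14'): [14]
Step 2 ('dup'): [14, 14]
Step 3 ('push 4'): [14, 14, 4]
Step 4 ('lt'): [14, 0]
Step 5 ('-5'): [14, 0, -5]
Step 6 ('mul'): [14, 0]
Step 7 ('neg'): [14, 0]
Step 8 ('swap'): [0, 14]
Step 9 ('dup'): [0, 14, 14]
Step 10 ('pop'): [0, 14]

Answer: [0, 14]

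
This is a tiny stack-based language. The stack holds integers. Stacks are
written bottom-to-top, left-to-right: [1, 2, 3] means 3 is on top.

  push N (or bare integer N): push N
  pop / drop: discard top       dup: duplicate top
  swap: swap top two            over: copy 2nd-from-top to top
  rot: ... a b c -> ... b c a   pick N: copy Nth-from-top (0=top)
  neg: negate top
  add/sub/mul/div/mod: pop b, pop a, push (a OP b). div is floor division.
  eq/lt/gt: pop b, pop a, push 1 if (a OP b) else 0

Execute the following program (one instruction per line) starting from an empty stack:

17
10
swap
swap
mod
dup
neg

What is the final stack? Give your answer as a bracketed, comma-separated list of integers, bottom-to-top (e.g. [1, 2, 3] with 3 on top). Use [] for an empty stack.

After 'push 17': [17]
After 'push 10': [17, 10]
After 'swap': [10, 17]
After 'swap': [17, 10]
After 'mod': [7]
After 'dup': [7, 7]
After 'neg': [7, -7]

Answer: [7, -7]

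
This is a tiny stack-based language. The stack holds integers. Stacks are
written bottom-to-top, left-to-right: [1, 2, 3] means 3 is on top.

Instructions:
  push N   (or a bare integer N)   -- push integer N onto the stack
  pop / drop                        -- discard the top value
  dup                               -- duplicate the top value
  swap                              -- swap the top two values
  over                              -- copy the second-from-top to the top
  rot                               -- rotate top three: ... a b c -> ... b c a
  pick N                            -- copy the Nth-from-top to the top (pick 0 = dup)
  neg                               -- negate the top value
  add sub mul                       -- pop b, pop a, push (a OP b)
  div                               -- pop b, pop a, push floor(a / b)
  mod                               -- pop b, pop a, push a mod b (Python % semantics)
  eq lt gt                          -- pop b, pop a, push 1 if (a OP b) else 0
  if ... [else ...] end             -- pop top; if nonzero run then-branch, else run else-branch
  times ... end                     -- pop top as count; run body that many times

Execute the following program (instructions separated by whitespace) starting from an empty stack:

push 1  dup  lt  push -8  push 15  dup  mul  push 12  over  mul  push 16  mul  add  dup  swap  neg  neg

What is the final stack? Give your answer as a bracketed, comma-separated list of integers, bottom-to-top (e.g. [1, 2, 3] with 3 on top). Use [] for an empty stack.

After 'push 1': [1]
After 'dup': [1, 1]
After 'lt': [0]
After 'push -8': [0, -8]
After 'push 15': [0, -8, 15]
After 'dup': [0, -8, 15, 15]
After 'mul': [0, -8, 225]
After 'push 12': [0, -8, 225, 12]
After 'over': [0, -8, 225, 12, 225]
After 'mul': [0, -8, 225, 2700]
After 'push 16': [0, -8, 225, 2700, 16]
After 'mul': [0, -8, 225, 43200]
After 'add': [0, -8, 43425]
After 'dup': [0, -8, 43425, 43425]
After 'swap': [0, -8, 43425, 43425]
After 'neg': [0, -8, 43425, -43425]
After 'neg': [0, -8, 43425, 43425]

Answer: [0, -8, 43425, 43425]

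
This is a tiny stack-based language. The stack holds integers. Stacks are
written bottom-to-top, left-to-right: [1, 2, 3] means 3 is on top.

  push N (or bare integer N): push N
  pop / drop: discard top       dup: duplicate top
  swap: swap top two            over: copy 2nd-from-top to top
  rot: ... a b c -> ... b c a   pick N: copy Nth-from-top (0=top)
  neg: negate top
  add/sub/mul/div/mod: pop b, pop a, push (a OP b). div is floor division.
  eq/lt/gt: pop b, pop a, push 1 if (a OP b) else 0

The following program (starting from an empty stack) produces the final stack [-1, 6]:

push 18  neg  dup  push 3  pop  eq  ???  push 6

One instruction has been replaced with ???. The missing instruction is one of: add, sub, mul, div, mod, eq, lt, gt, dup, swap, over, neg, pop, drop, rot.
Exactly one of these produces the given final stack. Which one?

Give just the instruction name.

Answer: neg

Derivation:
Stack before ???: [1]
Stack after ???:  [-1]
The instruction that transforms [1] -> [-1] is: neg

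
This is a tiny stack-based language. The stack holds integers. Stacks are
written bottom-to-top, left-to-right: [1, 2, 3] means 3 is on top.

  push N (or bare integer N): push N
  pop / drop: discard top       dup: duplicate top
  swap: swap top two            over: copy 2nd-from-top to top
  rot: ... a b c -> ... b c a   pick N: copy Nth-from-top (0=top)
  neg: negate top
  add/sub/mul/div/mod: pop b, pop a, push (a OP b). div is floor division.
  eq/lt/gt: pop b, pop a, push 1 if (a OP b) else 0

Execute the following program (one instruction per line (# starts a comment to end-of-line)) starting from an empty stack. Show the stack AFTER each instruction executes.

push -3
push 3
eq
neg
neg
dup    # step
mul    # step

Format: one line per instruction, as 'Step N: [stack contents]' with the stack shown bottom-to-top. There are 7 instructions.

Step 1: [-3]
Step 2: [-3, 3]
Step 3: [0]
Step 4: [0]
Step 5: [0]
Step 6: [0, 0]
Step 7: [0]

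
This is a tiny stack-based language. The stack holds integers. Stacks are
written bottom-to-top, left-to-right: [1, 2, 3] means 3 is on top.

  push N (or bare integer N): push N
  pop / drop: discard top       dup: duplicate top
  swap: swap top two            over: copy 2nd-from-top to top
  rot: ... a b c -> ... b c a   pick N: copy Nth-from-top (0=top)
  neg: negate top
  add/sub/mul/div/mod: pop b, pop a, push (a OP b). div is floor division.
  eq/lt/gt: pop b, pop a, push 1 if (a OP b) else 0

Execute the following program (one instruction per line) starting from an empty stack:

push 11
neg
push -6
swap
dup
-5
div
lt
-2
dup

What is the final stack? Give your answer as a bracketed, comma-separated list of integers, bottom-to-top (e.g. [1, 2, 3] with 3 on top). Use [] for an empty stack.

Answer: [-6, 1, -2, -2]

Derivation:
After 'push 11': [11]
After 'neg': [-11]
After 'push -6': [-11, -6]
After 'swap': [-6, -11]
After 'dup': [-6, -11, -11]
After 'push -5': [-6, -11, -11, -5]
After 'div': [-6, -11, 2]
After 'lt': [-6, 1]
After 'push -2': [-6, 1, -2]
After 'dup': [-6, 1, -2, -2]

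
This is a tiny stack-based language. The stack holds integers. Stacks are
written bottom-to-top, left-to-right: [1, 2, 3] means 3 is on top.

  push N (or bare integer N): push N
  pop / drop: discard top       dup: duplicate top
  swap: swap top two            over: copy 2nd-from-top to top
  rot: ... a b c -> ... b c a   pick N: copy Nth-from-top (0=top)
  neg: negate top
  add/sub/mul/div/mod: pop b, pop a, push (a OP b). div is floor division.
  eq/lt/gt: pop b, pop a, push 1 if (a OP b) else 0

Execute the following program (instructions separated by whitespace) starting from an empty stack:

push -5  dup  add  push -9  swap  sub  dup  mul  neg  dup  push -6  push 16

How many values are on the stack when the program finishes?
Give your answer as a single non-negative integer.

Answer: 4

Derivation:
After 'push -5': stack = [-5] (depth 1)
After 'dup': stack = [-5, -5] (depth 2)
After 'add': stack = [-10] (depth 1)
After 'push -9': stack = [-10, -9] (depth 2)
After 'swap': stack = [-9, -10] (depth 2)
After 'sub': stack = [1] (depth 1)
After 'dup': stack = [1, 1] (depth 2)
After 'mul': stack = [1] (depth 1)
After 'neg': stack = [-1] (depth 1)
After 'dup': stack = [-1, -1] (depth 2)
After 'push -6': stack = [-1, -1, -6] (depth 3)
After 'push 16': stack = [-1, -1, -6, 16] (depth 4)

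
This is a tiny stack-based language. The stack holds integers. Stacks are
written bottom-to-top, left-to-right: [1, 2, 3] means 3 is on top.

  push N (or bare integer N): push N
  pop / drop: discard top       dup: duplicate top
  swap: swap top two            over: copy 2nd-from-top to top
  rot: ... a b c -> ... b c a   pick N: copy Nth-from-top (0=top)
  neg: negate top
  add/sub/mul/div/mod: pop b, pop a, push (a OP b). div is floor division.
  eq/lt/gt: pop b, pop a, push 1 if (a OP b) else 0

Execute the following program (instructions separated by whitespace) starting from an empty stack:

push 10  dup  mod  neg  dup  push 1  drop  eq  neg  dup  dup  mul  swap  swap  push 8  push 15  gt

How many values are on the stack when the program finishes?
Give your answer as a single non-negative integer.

Answer: 3

Derivation:
After 'push 10': stack = [10] (depth 1)
After 'dup': stack = [10, 10] (depth 2)
After 'mod': stack = [0] (depth 1)
After 'neg': stack = [0] (depth 1)
After 'dup': stack = [0, 0] (depth 2)
After 'push 1': stack = [0, 0, 1] (depth 3)
After 'drop': stack = [0, 0] (depth 2)
After 'eq': stack = [1] (depth 1)
After 'neg': stack = [-1] (depth 1)
After 'dup': stack = [-1, -1] (depth 2)
After 'dup': stack = [-1, -1, -1] (depth 3)
After 'mul': stack = [-1, 1] (depth 2)
After 'swap': stack = [1, -1] (depth 2)
After 'swap': stack = [-1, 1] (depth 2)
After 'push 8': stack = [-1, 1, 8] (depth 3)
After 'push 15': stack = [-1, 1, 8, 15] (depth 4)
After 'gt': stack = [-1, 1, 0] (depth 3)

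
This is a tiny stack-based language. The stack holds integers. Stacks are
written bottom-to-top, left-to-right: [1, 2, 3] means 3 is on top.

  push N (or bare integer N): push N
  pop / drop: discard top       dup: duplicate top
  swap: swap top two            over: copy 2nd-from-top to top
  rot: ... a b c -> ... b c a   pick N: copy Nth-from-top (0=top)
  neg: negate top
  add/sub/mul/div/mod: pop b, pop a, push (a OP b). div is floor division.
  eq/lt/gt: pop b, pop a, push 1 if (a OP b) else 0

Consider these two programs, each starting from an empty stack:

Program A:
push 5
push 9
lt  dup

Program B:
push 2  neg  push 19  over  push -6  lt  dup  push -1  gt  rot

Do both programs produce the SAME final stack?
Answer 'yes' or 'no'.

Answer: no

Derivation:
Program A trace:
  After 'push 5': [5]
  After 'push 9': [5, 9]
  After 'lt': [1]
  After 'dup': [1, 1]
Program A final stack: [1, 1]

Program B trace:
  After 'push 2': [2]
  After 'neg': [-2]
  After 'push 19': [-2, 19]
  After 'over': [-2, 19, -2]
  After 'push -6': [-2, 19, -2, -6]
  After 'lt': [-2, 19, 0]
  After 'dup': [-2, 19, 0, 0]
  After 'push -1': [-2, 19, 0, 0, -1]
  After 'gt': [-2, 19, 0, 1]
  After 'rot': [-2, 0, 1, 19]
Program B final stack: [-2, 0, 1, 19]
Same: no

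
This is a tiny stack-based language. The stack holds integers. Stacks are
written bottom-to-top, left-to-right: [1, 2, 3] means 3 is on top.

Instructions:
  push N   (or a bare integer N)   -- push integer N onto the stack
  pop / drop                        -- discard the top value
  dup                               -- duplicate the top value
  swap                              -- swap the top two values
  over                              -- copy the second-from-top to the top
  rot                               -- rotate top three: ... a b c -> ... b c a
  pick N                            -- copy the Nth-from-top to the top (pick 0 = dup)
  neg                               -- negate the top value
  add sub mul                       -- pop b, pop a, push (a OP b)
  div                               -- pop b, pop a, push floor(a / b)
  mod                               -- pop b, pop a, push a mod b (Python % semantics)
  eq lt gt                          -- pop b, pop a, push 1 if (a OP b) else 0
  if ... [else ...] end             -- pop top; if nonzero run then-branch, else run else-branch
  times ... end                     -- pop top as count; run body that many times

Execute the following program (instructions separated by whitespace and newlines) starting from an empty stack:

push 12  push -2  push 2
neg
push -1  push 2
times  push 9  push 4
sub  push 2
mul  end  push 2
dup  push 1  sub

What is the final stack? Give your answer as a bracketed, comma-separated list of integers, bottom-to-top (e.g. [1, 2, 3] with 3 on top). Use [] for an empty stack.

Answer: [12, -2, -2, -1, 10, 10, 2, 1]

Derivation:
After 'push 12': [12]
After 'push -2': [12, -2]
After 'push 2': [12, -2, 2]
After 'neg': [12, -2, -2]
After 'push -1': [12, -2, -2, -1]
After 'push 2': [12, -2, -2, -1, 2]
After 'times': [12, -2, -2, -1]
After 'push 9': [12, -2, -2, -1, 9]
After 'push 4': [12, -2, -2, -1, 9, 4]
After 'sub': [12, -2, -2, -1, 5]
After 'push 2': [12, -2, -2, -1, 5, 2]
After 'mul': [12, -2, -2, -1, 10]
After 'push 9': [12, -2, -2, -1, 10, 9]
After 'push 4': [12, -2, -2, -1, 10, 9, 4]
After 'sub': [12, -2, -2, -1, 10, 5]
After 'push 2': [12, -2, -2, -1, 10, 5, 2]
After 'mul': [12, -2, -2, -1, 10, 10]
After 'push 2': [12, -2, -2, -1, 10, 10, 2]
After 'dup': [12, -2, -2, -1, 10, 10, 2, 2]
After 'push 1': [12, -2, -2, -1, 10, 10, 2, 2, 1]
After 'sub': [12, -2, -2, -1, 10, 10, 2, 1]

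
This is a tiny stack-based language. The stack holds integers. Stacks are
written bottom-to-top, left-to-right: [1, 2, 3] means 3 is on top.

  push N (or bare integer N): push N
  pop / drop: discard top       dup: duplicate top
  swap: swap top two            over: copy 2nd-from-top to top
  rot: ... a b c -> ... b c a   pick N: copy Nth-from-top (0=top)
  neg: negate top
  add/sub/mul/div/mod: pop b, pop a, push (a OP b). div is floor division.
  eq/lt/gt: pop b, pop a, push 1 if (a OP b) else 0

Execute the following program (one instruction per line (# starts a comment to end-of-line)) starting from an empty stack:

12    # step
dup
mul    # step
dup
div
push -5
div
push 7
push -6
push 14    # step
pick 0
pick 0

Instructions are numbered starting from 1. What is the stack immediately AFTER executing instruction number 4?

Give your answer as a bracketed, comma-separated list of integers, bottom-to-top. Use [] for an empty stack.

Step 1 ('12'): [12]
Step 2 ('dup'): [12, 12]
Step 3 ('mul'): [144]
Step 4 ('dup'): [144, 144]

Answer: [144, 144]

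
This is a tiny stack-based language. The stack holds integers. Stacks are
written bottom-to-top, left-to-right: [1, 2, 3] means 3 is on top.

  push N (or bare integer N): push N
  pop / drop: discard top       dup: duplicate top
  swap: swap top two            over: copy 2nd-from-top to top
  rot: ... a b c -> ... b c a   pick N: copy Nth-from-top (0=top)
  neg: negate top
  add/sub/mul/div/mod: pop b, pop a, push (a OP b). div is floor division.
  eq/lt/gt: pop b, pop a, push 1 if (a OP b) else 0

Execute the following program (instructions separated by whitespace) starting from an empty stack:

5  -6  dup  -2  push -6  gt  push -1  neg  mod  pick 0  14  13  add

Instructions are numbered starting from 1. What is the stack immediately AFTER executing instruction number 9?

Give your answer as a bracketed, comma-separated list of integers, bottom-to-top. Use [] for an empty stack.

Step 1 ('5'): [5]
Step 2 ('-6'): [5, -6]
Step 3 ('dup'): [5, -6, -6]
Step 4 ('-2'): [5, -6, -6, -2]
Step 5 ('push -6'): [5, -6, -6, -2, -6]
Step 6 ('gt'): [5, -6, -6, 1]
Step 7 ('push -1'): [5, -6, -6, 1, -1]
Step 8 ('neg'): [5, -6, -6, 1, 1]
Step 9 ('mod'): [5, -6, -6, 0]

Answer: [5, -6, -6, 0]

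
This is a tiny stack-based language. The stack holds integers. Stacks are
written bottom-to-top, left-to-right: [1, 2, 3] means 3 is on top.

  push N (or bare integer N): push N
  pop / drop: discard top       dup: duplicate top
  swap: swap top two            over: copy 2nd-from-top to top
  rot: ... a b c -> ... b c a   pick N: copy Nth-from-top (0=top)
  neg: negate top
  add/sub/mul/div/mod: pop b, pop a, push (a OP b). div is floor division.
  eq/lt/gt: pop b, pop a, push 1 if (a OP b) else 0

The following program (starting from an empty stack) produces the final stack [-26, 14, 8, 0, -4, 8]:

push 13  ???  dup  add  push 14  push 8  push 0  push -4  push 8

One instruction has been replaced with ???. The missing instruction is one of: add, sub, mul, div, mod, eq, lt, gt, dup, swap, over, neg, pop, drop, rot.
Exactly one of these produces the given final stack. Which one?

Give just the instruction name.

Answer: neg

Derivation:
Stack before ???: [13]
Stack after ???:  [-13]
The instruction that transforms [13] -> [-13] is: neg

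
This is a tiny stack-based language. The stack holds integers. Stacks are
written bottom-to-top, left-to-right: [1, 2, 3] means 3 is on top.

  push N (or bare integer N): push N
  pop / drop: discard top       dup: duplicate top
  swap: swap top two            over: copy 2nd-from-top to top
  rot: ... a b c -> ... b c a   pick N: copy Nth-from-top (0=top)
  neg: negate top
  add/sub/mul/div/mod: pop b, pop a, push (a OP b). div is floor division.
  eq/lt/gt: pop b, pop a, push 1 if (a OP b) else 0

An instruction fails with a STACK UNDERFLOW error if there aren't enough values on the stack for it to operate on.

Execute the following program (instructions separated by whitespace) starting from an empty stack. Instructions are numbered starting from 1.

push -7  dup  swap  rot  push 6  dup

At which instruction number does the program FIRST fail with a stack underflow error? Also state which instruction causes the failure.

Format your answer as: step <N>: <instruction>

Answer: step 4: rot

Derivation:
Step 1 ('push -7'): stack = [-7], depth = 1
Step 2 ('dup'): stack = [-7, -7], depth = 2
Step 3 ('swap'): stack = [-7, -7], depth = 2
Step 4 ('rot'): needs 3 value(s) but depth is 2 — STACK UNDERFLOW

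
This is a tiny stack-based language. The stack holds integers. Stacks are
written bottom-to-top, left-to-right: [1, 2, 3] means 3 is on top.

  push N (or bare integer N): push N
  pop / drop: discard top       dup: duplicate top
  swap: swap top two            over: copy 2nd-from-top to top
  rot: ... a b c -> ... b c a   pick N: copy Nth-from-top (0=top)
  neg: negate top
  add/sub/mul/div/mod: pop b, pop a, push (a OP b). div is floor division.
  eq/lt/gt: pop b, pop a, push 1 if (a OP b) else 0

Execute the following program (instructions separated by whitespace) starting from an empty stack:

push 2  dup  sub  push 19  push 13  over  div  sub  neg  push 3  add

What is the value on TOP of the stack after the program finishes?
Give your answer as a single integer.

After 'push 2': [2]
After 'dup': [2, 2]
After 'sub': [0]
After 'push 19': [0, 19]
After 'push 13': [0, 19, 13]
After 'over': [0, 19, 13, 19]
After 'div': [0, 19, 0]
After 'sub': [0, 19]
After 'neg': [0, -19]
After 'push 3': [0, -19, 3]
After 'add': [0, -16]

Answer: -16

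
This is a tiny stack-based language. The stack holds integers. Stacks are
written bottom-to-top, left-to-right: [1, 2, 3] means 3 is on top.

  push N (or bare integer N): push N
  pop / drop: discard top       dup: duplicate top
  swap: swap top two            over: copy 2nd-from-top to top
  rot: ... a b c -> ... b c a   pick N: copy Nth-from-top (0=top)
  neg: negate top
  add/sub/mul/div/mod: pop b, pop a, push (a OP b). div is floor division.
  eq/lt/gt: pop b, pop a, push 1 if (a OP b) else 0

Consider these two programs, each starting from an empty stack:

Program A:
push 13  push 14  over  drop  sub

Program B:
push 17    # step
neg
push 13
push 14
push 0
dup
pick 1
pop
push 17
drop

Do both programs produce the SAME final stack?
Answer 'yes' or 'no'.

Program A trace:
  After 'push 13': [13]
  After 'push 14': [13, 14]
  After 'over': [13, 14, 13]
  After 'drop': [13, 14]
  After 'sub': [-1]
Program A final stack: [-1]

Program B trace:
  After 'push 17': [17]
  After 'neg': [-17]
  After 'push 13': [-17, 13]
  After 'push 14': [-17, 13, 14]
  After 'push 0': [-17, 13, 14, 0]
  After 'dup': [-17, 13, 14, 0, 0]
  After 'pick 1': [-17, 13, 14, 0, 0, 0]
  After 'pop': [-17, 13, 14, 0, 0]
  After 'push 17': [-17, 13, 14, 0, 0, 17]
  After 'drop': [-17, 13, 14, 0, 0]
Program B final stack: [-17, 13, 14, 0, 0]
Same: no

Answer: no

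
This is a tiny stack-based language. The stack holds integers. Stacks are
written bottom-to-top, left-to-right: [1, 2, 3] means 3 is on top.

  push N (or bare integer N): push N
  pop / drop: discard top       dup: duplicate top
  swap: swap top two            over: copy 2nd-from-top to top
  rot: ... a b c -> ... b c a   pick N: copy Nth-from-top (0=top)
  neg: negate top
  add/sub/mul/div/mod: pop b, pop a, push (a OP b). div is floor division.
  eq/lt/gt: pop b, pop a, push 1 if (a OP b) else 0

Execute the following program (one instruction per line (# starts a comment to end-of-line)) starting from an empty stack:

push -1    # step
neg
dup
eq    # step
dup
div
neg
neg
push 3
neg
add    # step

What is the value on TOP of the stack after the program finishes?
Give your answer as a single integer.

Answer: -2

Derivation:
After 'push -1': [-1]
After 'neg': [1]
After 'dup': [1, 1]
After 'eq': [1]
After 'dup': [1, 1]
After 'div': [1]
After 'neg': [-1]
After 'neg': [1]
After 'push 3': [1, 3]
After 'neg': [1, -3]
After 'add': [-2]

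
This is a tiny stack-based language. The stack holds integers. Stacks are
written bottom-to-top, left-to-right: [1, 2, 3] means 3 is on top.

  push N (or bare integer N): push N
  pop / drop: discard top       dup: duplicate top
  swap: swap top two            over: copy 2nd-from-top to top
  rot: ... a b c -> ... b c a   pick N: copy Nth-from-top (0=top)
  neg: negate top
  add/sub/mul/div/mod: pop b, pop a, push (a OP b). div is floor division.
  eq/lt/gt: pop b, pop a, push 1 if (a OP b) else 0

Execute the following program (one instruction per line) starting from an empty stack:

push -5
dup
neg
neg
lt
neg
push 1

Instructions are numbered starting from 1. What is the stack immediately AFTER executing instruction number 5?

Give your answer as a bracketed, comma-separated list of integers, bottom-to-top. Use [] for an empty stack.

Answer: [0]

Derivation:
Step 1 ('push -5'): [-5]
Step 2 ('dup'): [-5, -5]
Step 3 ('neg'): [-5, 5]
Step 4 ('neg'): [-5, -5]
Step 5 ('lt'): [0]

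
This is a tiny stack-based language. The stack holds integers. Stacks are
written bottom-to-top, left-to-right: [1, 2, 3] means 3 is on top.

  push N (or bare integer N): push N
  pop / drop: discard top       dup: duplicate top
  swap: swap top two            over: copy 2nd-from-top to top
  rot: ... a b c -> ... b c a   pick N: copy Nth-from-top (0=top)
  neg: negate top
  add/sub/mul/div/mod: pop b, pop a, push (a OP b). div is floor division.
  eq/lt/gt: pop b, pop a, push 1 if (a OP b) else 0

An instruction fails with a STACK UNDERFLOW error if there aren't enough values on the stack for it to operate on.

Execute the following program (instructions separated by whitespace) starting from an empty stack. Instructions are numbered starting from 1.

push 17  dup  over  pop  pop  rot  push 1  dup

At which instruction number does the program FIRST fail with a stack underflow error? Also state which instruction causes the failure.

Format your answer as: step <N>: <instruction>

Answer: step 6: rot

Derivation:
Step 1 ('push 17'): stack = [17], depth = 1
Step 2 ('dup'): stack = [17, 17], depth = 2
Step 3 ('over'): stack = [17, 17, 17], depth = 3
Step 4 ('pop'): stack = [17, 17], depth = 2
Step 5 ('pop'): stack = [17], depth = 1
Step 6 ('rot'): needs 3 value(s) but depth is 1 — STACK UNDERFLOW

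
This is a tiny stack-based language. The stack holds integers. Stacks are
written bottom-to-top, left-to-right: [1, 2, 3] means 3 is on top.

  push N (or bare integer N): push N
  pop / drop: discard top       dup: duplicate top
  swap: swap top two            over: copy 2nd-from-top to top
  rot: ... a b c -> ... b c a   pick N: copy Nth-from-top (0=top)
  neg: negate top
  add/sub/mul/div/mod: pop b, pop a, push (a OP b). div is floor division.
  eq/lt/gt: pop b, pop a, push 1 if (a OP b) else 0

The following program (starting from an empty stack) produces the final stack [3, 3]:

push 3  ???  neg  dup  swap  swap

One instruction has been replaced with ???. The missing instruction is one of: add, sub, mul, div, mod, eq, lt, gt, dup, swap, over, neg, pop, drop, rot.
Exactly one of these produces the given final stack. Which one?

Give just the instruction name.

Stack before ???: [3]
Stack after ???:  [-3]
The instruction that transforms [3] -> [-3] is: neg

Answer: neg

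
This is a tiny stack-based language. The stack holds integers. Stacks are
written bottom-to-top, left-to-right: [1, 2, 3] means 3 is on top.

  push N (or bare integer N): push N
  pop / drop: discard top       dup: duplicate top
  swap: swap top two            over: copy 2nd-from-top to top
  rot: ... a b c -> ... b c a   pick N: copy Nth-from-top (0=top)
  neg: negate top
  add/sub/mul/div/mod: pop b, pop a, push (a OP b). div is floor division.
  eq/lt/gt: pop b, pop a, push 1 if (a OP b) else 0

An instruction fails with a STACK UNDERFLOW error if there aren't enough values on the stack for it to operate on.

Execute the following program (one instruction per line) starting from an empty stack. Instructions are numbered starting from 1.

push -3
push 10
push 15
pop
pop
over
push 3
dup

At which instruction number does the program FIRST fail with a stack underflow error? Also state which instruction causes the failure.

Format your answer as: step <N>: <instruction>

Answer: step 6: over

Derivation:
Step 1 ('push -3'): stack = [-3], depth = 1
Step 2 ('push 10'): stack = [-3, 10], depth = 2
Step 3 ('push 15'): stack = [-3, 10, 15], depth = 3
Step 4 ('pop'): stack = [-3, 10], depth = 2
Step 5 ('pop'): stack = [-3], depth = 1
Step 6 ('over'): needs 2 value(s) but depth is 1 — STACK UNDERFLOW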